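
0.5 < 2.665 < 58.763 True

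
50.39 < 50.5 True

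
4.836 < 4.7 False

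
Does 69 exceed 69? No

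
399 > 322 True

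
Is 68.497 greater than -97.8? Yes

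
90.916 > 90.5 True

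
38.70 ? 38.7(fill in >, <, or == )==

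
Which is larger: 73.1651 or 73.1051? 73.1651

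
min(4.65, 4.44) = 4.44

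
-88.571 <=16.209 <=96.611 True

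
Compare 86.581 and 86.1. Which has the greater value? 86.581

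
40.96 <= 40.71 False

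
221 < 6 False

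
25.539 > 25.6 False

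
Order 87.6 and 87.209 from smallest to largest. 87.209, 87.6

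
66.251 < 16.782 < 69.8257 False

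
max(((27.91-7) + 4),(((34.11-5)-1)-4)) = 24.91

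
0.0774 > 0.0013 True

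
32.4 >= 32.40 True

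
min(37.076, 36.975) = 36.975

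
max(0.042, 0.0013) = 0.042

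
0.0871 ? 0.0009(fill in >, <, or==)>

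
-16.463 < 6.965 True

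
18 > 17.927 True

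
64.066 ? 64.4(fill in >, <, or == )<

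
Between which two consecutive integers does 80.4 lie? 80 and 81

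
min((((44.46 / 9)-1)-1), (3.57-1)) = 2.57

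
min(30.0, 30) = 30.0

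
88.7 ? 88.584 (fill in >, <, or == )>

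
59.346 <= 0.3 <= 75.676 False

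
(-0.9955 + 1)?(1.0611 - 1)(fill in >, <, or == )<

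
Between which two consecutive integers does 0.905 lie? 0 and 1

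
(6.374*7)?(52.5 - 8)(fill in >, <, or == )>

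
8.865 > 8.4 True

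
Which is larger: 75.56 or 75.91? 75.91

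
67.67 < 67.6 False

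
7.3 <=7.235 False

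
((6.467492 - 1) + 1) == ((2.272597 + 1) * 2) False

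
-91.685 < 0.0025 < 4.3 True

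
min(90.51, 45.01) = 45.01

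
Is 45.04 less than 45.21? Yes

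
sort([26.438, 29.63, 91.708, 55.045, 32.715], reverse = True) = [91.708, 55.045, 32.715, 29.63, 26.438]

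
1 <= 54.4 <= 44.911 False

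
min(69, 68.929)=68.929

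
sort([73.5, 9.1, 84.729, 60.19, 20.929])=[9.1, 20.929, 60.19, 73.5, 84.729]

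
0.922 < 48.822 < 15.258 False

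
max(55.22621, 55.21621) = 55.22621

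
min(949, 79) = 79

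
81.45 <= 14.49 False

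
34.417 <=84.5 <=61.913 False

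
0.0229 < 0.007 False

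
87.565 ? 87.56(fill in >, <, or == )>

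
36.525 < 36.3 False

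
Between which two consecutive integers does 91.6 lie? 91 and 92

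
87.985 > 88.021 False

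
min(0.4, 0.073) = 0.073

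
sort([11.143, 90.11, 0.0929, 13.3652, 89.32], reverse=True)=[90.11, 89.32, 13.3652, 11.143, 0.0929]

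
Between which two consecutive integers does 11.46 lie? 11 and 12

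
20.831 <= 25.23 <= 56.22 True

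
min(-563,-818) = -818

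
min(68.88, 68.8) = 68.8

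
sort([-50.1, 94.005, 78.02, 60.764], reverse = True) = [94.005, 78.02, 60.764, -50.1]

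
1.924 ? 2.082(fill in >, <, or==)<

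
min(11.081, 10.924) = 10.924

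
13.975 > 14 False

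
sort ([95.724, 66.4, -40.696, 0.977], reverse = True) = [95.724, 66.4, 0.977, -40.696]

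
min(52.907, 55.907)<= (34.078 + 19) True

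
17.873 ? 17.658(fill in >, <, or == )>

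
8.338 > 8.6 False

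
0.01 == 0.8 False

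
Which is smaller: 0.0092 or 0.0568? 0.0092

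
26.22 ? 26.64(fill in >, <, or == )<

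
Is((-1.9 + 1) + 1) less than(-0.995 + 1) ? No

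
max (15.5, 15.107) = 15.5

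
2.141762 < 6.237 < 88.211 True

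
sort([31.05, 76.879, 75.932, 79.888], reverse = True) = [79.888, 76.879, 75.932, 31.05]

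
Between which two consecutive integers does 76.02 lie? 76 and 77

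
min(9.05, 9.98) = 9.05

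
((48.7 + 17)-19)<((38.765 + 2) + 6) True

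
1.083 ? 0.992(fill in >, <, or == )>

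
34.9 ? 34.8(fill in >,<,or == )>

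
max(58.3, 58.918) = 58.918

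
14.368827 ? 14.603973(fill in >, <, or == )<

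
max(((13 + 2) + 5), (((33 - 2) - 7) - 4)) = 20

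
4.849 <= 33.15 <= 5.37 False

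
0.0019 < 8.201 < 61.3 True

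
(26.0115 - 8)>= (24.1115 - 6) False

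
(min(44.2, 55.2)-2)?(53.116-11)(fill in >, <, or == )>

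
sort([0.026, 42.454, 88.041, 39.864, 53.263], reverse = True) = [88.041, 53.263, 42.454, 39.864, 0.026]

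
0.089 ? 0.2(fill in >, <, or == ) <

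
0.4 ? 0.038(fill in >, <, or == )>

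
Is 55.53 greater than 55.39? Yes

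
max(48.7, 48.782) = 48.782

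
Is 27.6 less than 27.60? No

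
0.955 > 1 False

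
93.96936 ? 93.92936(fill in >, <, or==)>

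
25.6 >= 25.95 False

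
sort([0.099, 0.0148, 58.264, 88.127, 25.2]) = [0.0148, 0.099, 25.2, 58.264, 88.127]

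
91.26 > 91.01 True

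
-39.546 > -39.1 False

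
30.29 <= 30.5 True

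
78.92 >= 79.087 False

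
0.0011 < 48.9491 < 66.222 True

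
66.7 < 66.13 False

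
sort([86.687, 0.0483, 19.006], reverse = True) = [86.687, 19.006, 0.0483]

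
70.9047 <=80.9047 True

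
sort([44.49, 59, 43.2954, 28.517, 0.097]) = [0.097, 28.517, 43.2954, 44.49, 59]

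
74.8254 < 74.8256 True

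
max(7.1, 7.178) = 7.178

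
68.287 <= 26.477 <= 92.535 False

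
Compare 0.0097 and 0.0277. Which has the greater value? 0.0277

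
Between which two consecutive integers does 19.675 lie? 19 and 20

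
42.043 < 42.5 True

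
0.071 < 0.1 True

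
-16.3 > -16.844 True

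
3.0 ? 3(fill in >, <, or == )==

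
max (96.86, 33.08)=96.86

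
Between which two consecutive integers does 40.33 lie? 40 and 41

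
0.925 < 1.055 True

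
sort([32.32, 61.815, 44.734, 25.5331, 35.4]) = [25.5331, 32.32, 35.4, 44.734, 61.815]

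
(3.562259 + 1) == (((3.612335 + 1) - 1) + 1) False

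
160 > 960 False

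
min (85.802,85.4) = 85.4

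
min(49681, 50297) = 49681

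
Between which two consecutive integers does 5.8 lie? 5 and 6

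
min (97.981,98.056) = 97.981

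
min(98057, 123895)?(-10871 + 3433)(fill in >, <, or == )>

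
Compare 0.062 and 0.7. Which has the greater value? 0.7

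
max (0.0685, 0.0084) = 0.0685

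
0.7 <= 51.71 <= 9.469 False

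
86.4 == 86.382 False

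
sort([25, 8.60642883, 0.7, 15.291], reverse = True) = [25, 15.291, 8.60642883, 0.7]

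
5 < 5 False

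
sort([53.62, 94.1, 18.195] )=[18.195, 53.62, 94.1]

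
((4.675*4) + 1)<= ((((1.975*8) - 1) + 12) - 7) True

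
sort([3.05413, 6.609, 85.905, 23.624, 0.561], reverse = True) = [85.905, 23.624, 6.609, 3.05413, 0.561]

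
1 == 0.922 False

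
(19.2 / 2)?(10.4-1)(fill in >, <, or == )>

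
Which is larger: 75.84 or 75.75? 75.84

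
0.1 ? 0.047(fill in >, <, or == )>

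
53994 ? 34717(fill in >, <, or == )>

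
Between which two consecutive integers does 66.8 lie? 66 and 67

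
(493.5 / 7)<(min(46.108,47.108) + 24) False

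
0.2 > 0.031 True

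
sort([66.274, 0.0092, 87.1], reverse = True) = [87.1, 66.274, 0.0092]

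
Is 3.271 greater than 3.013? Yes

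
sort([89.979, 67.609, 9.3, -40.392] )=[-40.392, 9.3, 67.609, 89.979]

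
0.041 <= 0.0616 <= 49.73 True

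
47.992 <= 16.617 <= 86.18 False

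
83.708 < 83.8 True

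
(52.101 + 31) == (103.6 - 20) False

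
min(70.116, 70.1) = 70.1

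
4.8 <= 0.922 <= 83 False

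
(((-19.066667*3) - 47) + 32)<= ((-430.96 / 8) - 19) False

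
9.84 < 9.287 False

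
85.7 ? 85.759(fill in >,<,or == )<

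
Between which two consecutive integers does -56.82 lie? -57 and -56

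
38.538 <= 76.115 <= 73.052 False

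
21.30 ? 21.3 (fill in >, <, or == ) ==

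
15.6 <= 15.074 False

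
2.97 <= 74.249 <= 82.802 True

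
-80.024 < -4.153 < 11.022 True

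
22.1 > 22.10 False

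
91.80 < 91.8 False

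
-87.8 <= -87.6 True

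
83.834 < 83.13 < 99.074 False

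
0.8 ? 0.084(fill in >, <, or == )>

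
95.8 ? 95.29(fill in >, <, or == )>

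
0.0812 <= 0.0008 False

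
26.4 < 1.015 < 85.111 False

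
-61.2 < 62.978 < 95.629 True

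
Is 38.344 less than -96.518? No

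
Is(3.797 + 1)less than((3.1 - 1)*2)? No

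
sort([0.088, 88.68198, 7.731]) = [0.088, 7.731, 88.68198]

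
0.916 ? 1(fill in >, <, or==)<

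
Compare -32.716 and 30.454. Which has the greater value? 30.454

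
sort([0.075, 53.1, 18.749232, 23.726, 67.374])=[0.075, 18.749232, 23.726, 53.1, 67.374]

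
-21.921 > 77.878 False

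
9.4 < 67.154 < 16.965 False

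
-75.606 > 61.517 False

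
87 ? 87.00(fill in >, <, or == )==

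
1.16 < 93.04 True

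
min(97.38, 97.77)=97.38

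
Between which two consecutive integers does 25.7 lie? 25 and 26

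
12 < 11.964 False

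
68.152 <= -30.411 False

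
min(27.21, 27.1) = 27.1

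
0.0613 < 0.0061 False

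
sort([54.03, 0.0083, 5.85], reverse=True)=[54.03, 5.85, 0.0083]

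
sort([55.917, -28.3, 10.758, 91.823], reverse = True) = [91.823, 55.917, 10.758, -28.3]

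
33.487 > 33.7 False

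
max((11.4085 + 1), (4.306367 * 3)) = 12.919101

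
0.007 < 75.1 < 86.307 True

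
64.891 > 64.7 True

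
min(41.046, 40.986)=40.986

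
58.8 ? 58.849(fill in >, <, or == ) <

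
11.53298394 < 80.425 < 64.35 False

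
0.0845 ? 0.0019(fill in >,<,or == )>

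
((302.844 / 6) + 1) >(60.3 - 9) True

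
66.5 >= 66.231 True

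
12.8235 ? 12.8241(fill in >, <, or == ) <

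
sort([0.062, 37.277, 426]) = [0.062, 37.277, 426]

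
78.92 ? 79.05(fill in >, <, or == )<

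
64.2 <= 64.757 True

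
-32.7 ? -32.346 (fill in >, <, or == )<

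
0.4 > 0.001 True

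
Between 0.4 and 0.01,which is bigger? 0.4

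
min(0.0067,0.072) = 0.0067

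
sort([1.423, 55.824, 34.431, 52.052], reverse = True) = [55.824, 52.052, 34.431, 1.423]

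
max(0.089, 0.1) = 0.1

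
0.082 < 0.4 True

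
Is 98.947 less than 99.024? Yes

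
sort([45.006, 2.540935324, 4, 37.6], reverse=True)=[45.006, 37.6, 4, 2.540935324]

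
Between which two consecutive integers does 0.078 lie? 0 and 1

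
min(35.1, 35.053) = 35.053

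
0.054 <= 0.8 True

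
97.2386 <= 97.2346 False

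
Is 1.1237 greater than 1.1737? No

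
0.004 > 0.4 False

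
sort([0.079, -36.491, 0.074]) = [-36.491, 0.074, 0.079]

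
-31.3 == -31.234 False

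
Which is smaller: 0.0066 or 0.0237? 0.0066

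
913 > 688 True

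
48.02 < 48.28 True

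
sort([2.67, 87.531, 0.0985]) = [0.0985, 2.67, 87.531]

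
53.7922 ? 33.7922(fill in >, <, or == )>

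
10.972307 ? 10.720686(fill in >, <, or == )>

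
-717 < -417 True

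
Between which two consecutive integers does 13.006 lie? 13 and 14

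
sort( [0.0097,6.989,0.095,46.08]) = [0.0097,0.095,6.989,46.08]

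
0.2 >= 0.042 True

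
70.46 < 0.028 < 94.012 False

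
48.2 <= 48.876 True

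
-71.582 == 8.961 False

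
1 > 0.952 True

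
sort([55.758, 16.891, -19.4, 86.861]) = [-19.4, 16.891, 55.758, 86.861]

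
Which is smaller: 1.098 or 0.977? 0.977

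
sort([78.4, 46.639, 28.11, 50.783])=[28.11, 46.639, 50.783, 78.4]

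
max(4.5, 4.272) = 4.5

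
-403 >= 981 False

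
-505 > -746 True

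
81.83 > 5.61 True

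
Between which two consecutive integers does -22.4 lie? -23 and -22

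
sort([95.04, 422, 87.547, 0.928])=[0.928, 87.547, 95.04, 422]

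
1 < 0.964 False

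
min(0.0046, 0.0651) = 0.0046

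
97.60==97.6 True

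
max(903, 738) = 903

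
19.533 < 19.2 False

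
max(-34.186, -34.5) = -34.186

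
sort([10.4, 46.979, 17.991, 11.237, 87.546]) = [10.4, 11.237, 17.991, 46.979, 87.546]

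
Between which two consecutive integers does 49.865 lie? 49 and 50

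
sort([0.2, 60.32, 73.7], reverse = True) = [73.7, 60.32, 0.2]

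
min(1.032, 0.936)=0.936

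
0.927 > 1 False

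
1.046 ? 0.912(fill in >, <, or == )>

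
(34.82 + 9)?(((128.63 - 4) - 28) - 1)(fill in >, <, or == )<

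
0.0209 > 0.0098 True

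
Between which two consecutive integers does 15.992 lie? 15 and 16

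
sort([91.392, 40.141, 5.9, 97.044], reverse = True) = [97.044, 91.392, 40.141, 5.9]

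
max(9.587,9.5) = 9.587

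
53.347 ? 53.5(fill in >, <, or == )<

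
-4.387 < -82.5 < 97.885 False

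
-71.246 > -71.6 True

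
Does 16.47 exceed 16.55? No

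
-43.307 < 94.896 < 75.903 False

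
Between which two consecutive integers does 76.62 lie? 76 and 77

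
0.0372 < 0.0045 False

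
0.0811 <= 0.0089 False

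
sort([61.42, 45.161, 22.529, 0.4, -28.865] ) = [-28.865, 0.4, 22.529, 45.161, 61.42]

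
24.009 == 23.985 False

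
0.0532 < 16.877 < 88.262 True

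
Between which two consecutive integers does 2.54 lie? 2 and 3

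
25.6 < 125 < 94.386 False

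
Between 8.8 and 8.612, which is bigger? 8.8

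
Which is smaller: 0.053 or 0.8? 0.053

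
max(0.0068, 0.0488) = 0.0488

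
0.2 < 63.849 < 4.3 False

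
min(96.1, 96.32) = 96.1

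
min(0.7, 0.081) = 0.081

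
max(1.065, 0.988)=1.065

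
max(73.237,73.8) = 73.8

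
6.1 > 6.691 False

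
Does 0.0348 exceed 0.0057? Yes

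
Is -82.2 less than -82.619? No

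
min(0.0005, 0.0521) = 0.0005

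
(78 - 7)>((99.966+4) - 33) True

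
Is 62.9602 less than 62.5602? No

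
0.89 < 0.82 False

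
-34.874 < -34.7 True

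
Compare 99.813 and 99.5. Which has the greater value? 99.813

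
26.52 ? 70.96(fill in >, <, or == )<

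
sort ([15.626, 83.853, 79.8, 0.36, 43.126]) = [0.36, 15.626, 43.126, 79.8, 83.853]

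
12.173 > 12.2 False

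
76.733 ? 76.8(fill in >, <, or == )<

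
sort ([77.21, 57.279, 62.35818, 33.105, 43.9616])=[33.105, 43.9616, 57.279, 62.35818, 77.21]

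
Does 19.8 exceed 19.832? No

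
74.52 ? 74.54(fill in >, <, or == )<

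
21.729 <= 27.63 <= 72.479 True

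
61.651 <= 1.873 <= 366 False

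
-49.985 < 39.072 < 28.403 False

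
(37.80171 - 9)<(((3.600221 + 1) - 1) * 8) True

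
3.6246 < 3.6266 True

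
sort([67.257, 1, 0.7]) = [0.7, 1, 67.257]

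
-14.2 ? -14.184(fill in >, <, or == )<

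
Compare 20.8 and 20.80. They are equal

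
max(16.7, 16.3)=16.7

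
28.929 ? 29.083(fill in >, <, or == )<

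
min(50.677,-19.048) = -19.048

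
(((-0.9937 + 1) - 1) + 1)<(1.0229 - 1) True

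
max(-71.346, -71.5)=-71.346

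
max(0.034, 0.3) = 0.3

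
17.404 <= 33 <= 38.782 True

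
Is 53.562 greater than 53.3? Yes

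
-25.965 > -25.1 False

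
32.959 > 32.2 True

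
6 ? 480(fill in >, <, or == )<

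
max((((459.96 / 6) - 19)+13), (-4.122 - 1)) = 70.66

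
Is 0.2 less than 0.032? No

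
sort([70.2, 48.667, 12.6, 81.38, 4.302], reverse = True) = [81.38, 70.2, 48.667, 12.6, 4.302]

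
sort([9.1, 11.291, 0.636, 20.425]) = [0.636, 9.1, 11.291, 20.425]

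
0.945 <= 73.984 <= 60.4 False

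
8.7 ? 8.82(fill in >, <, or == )<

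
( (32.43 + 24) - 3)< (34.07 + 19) False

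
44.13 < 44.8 True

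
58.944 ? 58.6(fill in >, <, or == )>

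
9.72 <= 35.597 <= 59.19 True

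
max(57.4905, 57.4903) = 57.4905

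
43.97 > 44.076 False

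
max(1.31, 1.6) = 1.6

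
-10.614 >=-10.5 False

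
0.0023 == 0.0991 False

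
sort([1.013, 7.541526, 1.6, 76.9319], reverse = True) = [76.9319, 7.541526, 1.6, 1.013]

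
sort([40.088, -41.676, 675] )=[-41.676, 40.088, 675]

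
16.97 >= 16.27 True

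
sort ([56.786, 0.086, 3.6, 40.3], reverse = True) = [56.786, 40.3, 3.6, 0.086]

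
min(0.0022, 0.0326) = 0.0022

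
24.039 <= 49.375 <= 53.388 True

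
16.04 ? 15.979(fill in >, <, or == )>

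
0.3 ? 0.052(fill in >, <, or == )>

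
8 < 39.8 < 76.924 True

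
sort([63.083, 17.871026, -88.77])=[-88.77, 17.871026, 63.083]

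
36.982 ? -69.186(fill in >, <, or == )>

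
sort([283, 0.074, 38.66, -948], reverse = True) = [283, 38.66, 0.074, -948]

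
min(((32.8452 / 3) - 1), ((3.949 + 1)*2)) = 9.898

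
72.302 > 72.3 True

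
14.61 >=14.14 True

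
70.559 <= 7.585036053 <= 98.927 False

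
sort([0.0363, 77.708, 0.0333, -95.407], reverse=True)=[77.708, 0.0363, 0.0333, -95.407]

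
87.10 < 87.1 False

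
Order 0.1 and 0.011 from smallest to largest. 0.011,0.1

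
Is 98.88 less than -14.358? No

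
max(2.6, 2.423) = 2.6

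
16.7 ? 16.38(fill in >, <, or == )>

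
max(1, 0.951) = 1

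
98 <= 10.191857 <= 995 False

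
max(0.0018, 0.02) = 0.02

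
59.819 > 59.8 True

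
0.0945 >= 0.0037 True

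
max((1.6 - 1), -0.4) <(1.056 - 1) False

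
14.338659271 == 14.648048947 False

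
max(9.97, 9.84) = 9.97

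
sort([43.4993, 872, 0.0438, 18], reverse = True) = [872, 43.4993, 18, 0.0438]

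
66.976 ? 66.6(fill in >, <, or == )>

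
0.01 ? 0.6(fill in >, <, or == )<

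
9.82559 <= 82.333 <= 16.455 False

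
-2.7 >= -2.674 False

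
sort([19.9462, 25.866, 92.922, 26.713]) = [19.9462, 25.866, 26.713, 92.922]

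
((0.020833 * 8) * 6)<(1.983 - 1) False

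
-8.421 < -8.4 True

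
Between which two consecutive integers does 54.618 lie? 54 and 55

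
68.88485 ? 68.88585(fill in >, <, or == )<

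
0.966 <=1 True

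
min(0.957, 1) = 0.957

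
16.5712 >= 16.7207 False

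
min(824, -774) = -774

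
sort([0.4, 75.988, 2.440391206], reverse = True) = [75.988, 2.440391206, 0.4]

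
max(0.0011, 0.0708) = 0.0708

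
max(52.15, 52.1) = 52.15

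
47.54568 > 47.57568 False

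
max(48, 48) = 48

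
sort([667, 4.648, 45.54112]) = [4.648, 45.54112, 667]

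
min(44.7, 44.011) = 44.011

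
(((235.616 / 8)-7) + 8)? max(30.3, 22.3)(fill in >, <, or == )>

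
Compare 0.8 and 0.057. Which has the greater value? 0.8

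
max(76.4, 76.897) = 76.897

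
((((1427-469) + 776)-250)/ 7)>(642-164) False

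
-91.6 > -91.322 False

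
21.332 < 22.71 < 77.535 True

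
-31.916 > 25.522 False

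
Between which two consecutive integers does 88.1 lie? 88 and 89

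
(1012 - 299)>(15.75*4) True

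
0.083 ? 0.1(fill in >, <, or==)<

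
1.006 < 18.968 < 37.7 True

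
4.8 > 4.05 True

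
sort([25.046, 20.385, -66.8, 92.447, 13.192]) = [-66.8, 13.192, 20.385, 25.046, 92.447]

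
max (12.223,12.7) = 12.7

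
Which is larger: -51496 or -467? -467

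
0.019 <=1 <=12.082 True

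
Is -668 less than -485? Yes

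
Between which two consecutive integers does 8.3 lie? 8 and 9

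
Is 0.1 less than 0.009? No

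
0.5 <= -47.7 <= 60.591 False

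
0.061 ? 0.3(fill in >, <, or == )<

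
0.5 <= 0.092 False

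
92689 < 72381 False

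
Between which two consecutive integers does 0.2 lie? 0 and 1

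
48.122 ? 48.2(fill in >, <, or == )<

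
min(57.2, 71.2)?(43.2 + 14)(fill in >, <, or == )==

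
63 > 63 False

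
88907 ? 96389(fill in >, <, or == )<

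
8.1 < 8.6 True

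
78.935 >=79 False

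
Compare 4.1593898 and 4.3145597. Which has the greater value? 4.3145597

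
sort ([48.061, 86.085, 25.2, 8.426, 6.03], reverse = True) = [86.085, 48.061, 25.2, 8.426, 6.03]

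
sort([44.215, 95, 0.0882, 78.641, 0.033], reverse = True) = [95, 78.641, 44.215, 0.0882, 0.033]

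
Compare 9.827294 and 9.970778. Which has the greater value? 9.970778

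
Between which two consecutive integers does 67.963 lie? 67 and 68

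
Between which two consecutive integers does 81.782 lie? 81 and 82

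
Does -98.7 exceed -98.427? No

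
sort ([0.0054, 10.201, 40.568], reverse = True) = [40.568, 10.201, 0.0054]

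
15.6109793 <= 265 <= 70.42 False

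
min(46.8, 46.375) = 46.375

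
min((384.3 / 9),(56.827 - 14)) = 42.7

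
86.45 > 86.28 True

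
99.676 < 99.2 False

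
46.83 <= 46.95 True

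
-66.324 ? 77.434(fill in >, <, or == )<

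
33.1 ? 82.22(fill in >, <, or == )<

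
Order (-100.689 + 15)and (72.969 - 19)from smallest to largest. (-100.689 + 15), (72.969 - 19)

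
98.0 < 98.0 False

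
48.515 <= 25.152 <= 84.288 False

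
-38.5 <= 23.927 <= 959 True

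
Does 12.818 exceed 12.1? Yes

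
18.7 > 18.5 True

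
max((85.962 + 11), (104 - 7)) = 97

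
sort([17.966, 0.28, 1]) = [0.28, 1, 17.966]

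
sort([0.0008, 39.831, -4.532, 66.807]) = [-4.532, 0.0008, 39.831, 66.807]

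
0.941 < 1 True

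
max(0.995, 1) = 1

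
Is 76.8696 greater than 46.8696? Yes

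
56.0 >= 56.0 True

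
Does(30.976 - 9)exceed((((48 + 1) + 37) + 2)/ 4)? No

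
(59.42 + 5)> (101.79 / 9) True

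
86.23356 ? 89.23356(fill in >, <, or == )<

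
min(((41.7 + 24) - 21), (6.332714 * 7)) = 44.328998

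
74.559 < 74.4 False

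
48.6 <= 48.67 True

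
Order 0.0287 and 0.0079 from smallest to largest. 0.0079, 0.0287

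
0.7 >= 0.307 True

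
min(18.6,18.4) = 18.4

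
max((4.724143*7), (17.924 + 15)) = 33.069001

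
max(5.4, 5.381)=5.4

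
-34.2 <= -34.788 False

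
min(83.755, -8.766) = -8.766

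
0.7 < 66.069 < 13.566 False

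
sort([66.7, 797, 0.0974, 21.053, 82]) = [0.0974, 21.053, 66.7, 82, 797]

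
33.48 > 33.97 False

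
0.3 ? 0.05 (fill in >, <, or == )>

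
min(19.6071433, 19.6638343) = 19.6071433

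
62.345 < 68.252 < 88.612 True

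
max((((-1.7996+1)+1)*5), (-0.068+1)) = 1.002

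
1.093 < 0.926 False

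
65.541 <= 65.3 False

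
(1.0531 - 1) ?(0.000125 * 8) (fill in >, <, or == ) >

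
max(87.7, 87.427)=87.7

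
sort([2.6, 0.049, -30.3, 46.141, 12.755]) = [-30.3, 0.049, 2.6, 12.755, 46.141]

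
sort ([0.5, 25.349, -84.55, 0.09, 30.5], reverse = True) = [30.5, 25.349, 0.5, 0.09, -84.55]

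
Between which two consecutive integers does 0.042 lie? 0 and 1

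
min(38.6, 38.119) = 38.119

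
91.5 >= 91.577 False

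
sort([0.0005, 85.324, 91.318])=[0.0005, 85.324, 91.318]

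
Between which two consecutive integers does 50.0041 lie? 50 and 51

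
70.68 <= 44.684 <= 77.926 False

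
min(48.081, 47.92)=47.92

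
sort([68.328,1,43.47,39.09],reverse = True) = [68.328,43.47,39.09,1]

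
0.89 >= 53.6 False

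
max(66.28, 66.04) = 66.28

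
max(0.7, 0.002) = 0.7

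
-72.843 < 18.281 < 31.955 True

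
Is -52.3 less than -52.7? No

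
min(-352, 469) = -352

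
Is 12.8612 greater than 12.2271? Yes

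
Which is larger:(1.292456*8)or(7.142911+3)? (1.292456*8)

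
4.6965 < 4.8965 True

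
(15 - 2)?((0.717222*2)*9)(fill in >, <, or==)>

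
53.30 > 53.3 False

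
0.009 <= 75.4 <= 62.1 False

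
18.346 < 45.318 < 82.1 True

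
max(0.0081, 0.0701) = 0.0701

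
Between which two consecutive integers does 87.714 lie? 87 and 88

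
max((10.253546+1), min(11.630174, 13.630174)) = 11.630174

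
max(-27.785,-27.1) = -27.1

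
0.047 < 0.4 True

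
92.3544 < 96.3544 True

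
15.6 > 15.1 True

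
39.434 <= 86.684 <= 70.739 False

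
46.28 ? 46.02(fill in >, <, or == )>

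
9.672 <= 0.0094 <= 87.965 False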